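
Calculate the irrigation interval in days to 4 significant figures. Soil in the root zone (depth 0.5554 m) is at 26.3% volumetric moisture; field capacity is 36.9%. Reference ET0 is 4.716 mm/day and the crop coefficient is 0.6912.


Approach: apply soil-water budget scheduling, SMD = (FC-theta)/100*depth*1000; ETc = ET0*Kc; interval = SMD/ETc.
Step 1 — soil moisture deficit:
  SMD = (36.9 - 26.3)/100 * 0.5554 * 1000 = 58.8724 mm
Step 2 — daily crop ET (ETc = ET0*Kc):
  ETc = 4.716 * 0.6912 = 3.25970 mm/day
Step 3 — irrigation interval (SMD/ETc):
  interval = 58.8724 / 3.25970 = 18.06 days
Therefore the irrigation interval = 18.06 days.


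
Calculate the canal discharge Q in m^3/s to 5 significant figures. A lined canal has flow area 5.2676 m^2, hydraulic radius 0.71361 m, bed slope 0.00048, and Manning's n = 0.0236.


Approach: apply Manning's equation, Q = (1/n)*A*R^(2/3)*S^(1/2).
Q = (1/0.0236) * 5.2676 * 0.71361^(2/3) * 0.00048^(1/2) = 3.9051 m^3/s
Therefore the canal discharge Q = 3.9051 m^3/s.


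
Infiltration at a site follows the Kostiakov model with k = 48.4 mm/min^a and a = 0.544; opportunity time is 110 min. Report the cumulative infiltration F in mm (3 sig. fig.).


Approach: apply the Kostiakov infiltration equation, F = k*t^a.
F = 48.4 * 110^0.544 = 624 mm
Therefore the cumulative infiltration F = 624 mm.


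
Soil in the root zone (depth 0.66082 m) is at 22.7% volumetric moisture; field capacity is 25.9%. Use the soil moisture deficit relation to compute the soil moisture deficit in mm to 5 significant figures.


Approach: apply the soil moisture deficit relation, SMD = (FC - theta)/100 * depth * 1000.
SMD = (25.9 - 22.7)/100 * 0.66082 * 1000 = 21.146 mm
Therefore the soil moisture deficit = 21.146 mm.


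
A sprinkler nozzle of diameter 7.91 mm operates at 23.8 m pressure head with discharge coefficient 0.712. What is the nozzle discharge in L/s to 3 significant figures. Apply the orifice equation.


Approach: apply the orifice equation, Q = Cd*A*sqrt(2*g*h), A = pi*(d/2)^2.
A = pi*(7.91e-3/2)^2 = 4.9141e-05 m^2
Q = 0.712 * 4.9141e-05 * sqrt(2*9.81*23.8) * 1000 = 0.756 L/s
Therefore the nozzle discharge = 0.756 L/s.


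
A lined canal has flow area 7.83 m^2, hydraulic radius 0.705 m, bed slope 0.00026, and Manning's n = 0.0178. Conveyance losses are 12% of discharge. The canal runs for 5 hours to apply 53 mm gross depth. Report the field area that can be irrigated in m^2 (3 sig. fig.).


Approach: apply Manning's equation with a conveyance and depth budget, Q = (1/n)*A*R^(2/3)*S^(1/2); Q_field = Q*(1-loss); Area = Q_field*t/(d/1000).
Step 1 — canal discharge (Manning's equation):
  Q = (1/0.0178) * 7.83 * 0.705^(2/3) * 0.00026^(1/2) = 5.6185 m^3/s
Step 2 — delivered flow: Q_field = 5.6185*(1 - 12/100) = 4.9443 m^3/s
Step 3 — volume delivered: V = 4.9443 * 5*3600 = 88997 m^3
Step 4 — area served: A = V / (depth/1000) = 88997 / 0.053 = 1680000 m^2
Therefore the field area that can be irrigated = 1680000 m^2.


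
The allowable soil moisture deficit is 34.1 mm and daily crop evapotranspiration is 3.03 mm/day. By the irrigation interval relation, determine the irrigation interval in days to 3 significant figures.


Approach: apply the irrigation interval relation, interval = SMD / ETc.
interval = 34.1 / 3.03 = 11.3 days
Therefore the irrigation interval = 11.3 days.


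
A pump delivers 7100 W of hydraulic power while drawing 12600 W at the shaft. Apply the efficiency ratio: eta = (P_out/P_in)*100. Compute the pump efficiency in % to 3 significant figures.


eta = (7100 / 12600) * 100 = 56.3 %
Therefore the pump efficiency = 56.3 %.


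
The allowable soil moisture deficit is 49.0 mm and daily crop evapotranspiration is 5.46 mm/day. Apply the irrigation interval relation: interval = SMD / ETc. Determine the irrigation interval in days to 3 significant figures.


interval = 49.0 / 5.46 = 8.97 days
Therefore the irrigation interval = 8.97 days.


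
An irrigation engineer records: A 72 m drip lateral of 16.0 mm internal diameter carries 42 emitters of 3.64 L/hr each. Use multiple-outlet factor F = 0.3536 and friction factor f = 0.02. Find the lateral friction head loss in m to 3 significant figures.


Approach: apply Darcy-Weisbach with the multiple-outlet F-factor, Q = n*q/(3600*1000) m^3/s; v = Q/A; hf = F*f*(L/D)*(v^2/(2g)).
Q = 42*3.64/(3600*1000) = 4.2467e-05 m^3/s
A = pi*(16.0e-3/2)^2 = 2.0106e-04 m^2, so v = Q/A = 0.21121 m/s
hf = 0.3536*0.02*(72/0.0160)*(0.21121^2/(2*9.81)) = 0.0724 m
Therefore the lateral friction head loss = 0.0724 m.


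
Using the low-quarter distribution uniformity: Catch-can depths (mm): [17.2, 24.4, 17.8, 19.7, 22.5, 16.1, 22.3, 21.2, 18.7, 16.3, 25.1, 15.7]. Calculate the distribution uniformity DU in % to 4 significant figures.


Approach: apply the low-quarter distribution uniformity, DU = (mean of lowest quarter of readings / overall mean)*100.
sorted lowest 3 of 12: [15.7, 16.1, 16.3] -> mean = 16.0333 mm
overall mean = 19.7500 mm
DU = (16.0333/19.7500)*100 = 81.18 %
Therefore the distribution uniformity DU = 81.18 %.


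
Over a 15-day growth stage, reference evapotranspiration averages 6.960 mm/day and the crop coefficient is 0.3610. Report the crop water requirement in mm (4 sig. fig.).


Approach: apply the crop water requirement relation, CWR = ET0 * Kc * days.
CWR = 6.960 * 0.3610 * 15 = 37.69 mm
Therefore the crop water requirement = 37.69 mm.


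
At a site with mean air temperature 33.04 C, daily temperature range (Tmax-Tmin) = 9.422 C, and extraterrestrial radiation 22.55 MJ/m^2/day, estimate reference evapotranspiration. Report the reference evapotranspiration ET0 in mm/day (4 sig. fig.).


Approach: apply the Hargreaves-Samani method, ET0 = 0.0023*(Tmean+17.8)*sqrt(Tmax-Tmin)*0.408*Ra.
ET0 = 0.0023*(33.04+17.8)*sqrt(9.422)*0.408*22.55 = 3.302 mm/day
Therefore the reference evapotranspiration ET0 = 3.302 mm/day.


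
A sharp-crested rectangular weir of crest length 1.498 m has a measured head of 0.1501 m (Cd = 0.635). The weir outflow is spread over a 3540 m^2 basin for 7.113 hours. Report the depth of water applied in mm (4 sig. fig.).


Approach: apply the rectangular weir equation with a volume-to-depth conversion, Q = (2/3)*Cd*L*sqrt(2g)*H^1.5; d = Q*t/A * 1000.
Step 1 — weir discharge:
  Q = (2/3)*0.635*1.498*sqrt(2*9.81)*0.1501^1.5 = 0.163348 m^3/s
Step 2 — volume: V = 0.163348 * 7.113*3600 = 4182.83 m^3
Step 3 — depth: d = V/A * 1000 = 4182.83/3540 * 1000 = 1182 mm
Therefore the depth of water applied = 1182 mm.


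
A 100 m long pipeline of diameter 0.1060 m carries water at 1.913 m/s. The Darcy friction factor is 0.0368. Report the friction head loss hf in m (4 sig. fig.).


Approach: apply the Darcy-Weisbach equation, hf = f*(L/D)*(v^2/(2g)).
hf = 0.0368 * (100/0.1060) * (1.913^2 / (2*9.81))
hf = 6.475 m
Therefore the friction head loss hf = 6.475 m.


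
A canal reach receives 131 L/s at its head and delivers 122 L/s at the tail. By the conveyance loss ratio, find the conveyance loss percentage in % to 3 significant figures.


Approach: apply the conveyance loss ratio, loss% = ((Q_head - Q_tail)/Q_head)*100.
loss = ((131 - 122)/131)*100 = 6.87 %
Therefore the conveyance loss percentage = 6.87 %.


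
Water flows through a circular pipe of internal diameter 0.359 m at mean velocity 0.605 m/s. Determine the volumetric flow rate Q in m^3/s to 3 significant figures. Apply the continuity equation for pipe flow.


Approach: apply the continuity equation for pipe flow, Q = A * v with A = pi*(D/2)^2.
A = pi*(0.359/2)^2 = 0.10122 m^2
Q = 0.10122 * 0.605 = 0.0612 m^3/s
Therefore the volumetric flow rate Q = 0.0612 m^3/s.


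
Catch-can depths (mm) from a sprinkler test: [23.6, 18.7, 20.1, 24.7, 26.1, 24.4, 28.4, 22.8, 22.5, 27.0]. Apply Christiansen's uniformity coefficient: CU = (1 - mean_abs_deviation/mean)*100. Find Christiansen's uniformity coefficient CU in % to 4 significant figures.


mean = 23.8300 mm
mean |d_i - mean| = 2.29000 mm
CU = (1 - 2.29000/23.8300)*100 = 90.39 %
Therefore Christiansen's uniformity coefficient CU = 90.39 %.


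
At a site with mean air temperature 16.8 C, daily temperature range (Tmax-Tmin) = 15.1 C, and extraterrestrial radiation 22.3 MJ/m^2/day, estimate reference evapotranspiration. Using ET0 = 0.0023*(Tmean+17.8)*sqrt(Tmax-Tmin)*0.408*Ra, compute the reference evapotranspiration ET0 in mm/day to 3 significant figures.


ET0 = 0.0023*(16.8+17.8)*sqrt(15.1)*0.408*22.3 = 2.81 mm/day
Therefore the reference evapotranspiration ET0 = 2.81 mm/day.


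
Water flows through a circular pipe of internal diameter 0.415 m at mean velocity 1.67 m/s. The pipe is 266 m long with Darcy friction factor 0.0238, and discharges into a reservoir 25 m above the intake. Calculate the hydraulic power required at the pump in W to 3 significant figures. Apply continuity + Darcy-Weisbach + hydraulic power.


Approach: apply continuity + Darcy-Weisbach + hydraulic power, Q = A*v; hf = f*(L/D)*(v^2/(2g)); H = static + hf; P = rho*g*Q*H.
Step 1 — flow rate (continuity, Q = A*v):
  A = pi*(0.415/2)^2 = 0.13527 m^2
  Q = 0.13527 * 1.67 = 0.22589 m^3/s
Step 2 — friction head loss (Darcy-Weisbach):
  hf = 0.0238 * (266/0.415) * (1.67^2 / (2*9.81))
  hf = 2.1684 m
Step 3 — total head: H = 25 + 2.1684 = 27.168 m
Step 4 — hydraulic power (P = rho*g*Q*H):
  P = 1000 * 9.81 * 0.22589 * 27.168 = 60200 W
Therefore the hydraulic power required at the pump = 60200 W.


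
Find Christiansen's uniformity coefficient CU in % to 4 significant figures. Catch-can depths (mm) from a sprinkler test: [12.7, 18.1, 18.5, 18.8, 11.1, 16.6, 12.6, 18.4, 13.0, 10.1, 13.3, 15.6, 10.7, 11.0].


Approach: apply Christiansen's uniformity coefficient, CU = (1 - mean_abs_deviation/mean)*100.
mean = 14.3214 mm
mean |d_i - mean| = 2.86735 mm
CU = (1 - 2.86735/14.3214)*100 = 79.98 %
Therefore Christiansen's uniformity coefficient CU = 79.98 %.


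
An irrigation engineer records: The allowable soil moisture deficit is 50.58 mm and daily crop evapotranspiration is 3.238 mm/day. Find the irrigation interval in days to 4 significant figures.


Approach: apply the irrigation interval relation, interval = SMD / ETc.
interval = 50.58 / 3.238 = 15.62 days
Therefore the irrigation interval = 15.62 days.


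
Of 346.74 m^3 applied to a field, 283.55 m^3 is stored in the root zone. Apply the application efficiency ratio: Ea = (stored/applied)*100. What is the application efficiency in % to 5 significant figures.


Ea = (283.55/346.74)*100 = 81.776 %
Therefore the application efficiency = 81.776 %.


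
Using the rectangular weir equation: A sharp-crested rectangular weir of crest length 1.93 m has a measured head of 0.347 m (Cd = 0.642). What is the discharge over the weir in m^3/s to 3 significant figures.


Approach: apply the rectangular weir equation, Q = (2/3)*Cd*L*sqrt(2g)*H^1.5.
Q = (2/3)*0.642*1.93*sqrt(2*9.81)*0.347^1.5 = 0.748 m^3/s
Therefore the discharge over the weir = 0.748 m^3/s.


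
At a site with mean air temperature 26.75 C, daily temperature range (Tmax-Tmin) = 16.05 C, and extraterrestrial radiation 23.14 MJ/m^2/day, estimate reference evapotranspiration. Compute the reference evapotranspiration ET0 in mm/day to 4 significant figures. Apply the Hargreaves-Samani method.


Approach: apply the Hargreaves-Samani method, ET0 = 0.0023*(Tmean+17.8)*sqrt(Tmax-Tmin)*0.408*Ra.
ET0 = 0.0023*(26.75+17.8)*sqrt(16.05)*0.408*23.14 = 3.876 mm/day
Therefore the reference evapotranspiration ET0 = 3.876 mm/day.


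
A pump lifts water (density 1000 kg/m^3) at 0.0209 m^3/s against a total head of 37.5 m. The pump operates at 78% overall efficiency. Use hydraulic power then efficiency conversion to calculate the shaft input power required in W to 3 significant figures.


Approach: apply hydraulic power then efficiency conversion, P = rho*g*Q*H; P_in = P/eta.
Step 1 — hydraulic power (P = rho*g*Q*H):
  P = 1000 * 9.81 * 0.0209 * 37.5 = 7688.6 W
Step 2 — input power: P_in = P/eta = 7688.6 / 0.78 = 9860 W
Therefore the shaft input power required = 9860 W.


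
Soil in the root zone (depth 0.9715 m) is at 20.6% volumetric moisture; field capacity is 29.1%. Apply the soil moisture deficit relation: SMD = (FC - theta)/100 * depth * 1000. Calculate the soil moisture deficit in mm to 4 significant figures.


SMD = (29.1 - 20.6)/100 * 0.9715 * 1000 = 82.58 mm
Therefore the soil moisture deficit = 82.58 mm.


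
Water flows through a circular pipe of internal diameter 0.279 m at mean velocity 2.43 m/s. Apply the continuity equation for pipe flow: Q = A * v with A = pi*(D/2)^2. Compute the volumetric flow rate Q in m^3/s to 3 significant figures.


A = pi*(0.279/2)^2 = 0.061136 m^2
Q = 0.061136 * 2.43 = 0.149 m^3/s
Therefore the volumetric flow rate Q = 0.149 m^3/s.


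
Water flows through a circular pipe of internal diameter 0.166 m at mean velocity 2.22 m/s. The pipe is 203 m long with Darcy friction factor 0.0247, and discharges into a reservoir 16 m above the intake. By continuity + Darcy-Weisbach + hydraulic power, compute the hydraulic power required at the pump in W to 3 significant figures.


Approach: apply continuity + Darcy-Weisbach + hydraulic power, Q = A*v; hf = f*(L/D)*(v^2/(2g)); H = static + hf; P = rho*g*Q*H.
Step 1 — flow rate (continuity, Q = A*v):
  A = pi*(0.166/2)^2 = 0.021642 m^2
  Q = 0.021642 * 2.22 = 0.048046 m^3/s
Step 2 — friction head loss (Darcy-Weisbach):
  hf = 0.0247 * (203/0.166) * (2.22^2 / (2*9.81))
  hf = 7.5874 m
Step 3 — total head: H = 16 + 7.5874 = 23.587 m
Step 4 — hydraulic power (P = rho*g*Q*H):
  P = 1000 * 9.81 * 0.048046 * 23.587 = 11100 W
Therefore the hydraulic power required at the pump = 11100 W.


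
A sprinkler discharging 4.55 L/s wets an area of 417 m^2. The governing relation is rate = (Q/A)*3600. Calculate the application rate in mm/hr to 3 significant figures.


rate = (4.55 / 417) * 3600 = 39.3 mm/hr
Therefore the application rate = 39.3 mm/hr.


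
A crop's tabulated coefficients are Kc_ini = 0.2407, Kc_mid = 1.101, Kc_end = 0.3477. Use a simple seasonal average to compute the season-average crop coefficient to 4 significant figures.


Approach: apply a simple seasonal average, Kc_avg = (Kc_ini + Kc_mid + Kc_end)/3.
Kc_avg = (0.2407 + 1.101 + 0.3477)/3 = 0.5631
Therefore the season-average crop coefficient = 0.5631.


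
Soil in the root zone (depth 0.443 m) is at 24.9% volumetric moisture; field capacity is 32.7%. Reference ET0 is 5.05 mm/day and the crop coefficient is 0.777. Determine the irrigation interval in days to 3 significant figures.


Approach: apply soil-water budget scheduling, SMD = (FC-theta)/100*depth*1000; ETc = ET0*Kc; interval = SMD/ETc.
Step 1 — soil moisture deficit:
  SMD = (32.7 - 24.9)/100 * 0.443 * 1000 = 34.554 mm
Step 2 — daily crop ET (ETc = ET0*Kc):
  ETc = 5.05 * 0.777 = 3.9238 mm/day
Step 3 — irrigation interval (SMD/ETc):
  interval = 34.554 / 3.9238 = 8.81 days
Therefore the irrigation interval = 8.81 days.


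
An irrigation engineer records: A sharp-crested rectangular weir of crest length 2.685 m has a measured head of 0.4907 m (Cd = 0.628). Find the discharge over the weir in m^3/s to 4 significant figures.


Approach: apply the rectangular weir equation, Q = (2/3)*Cd*L*sqrt(2g)*H^1.5.
Q = (2/3)*0.628*2.685*sqrt(2*9.81)*0.4907^1.5 = 1.712 m^3/s
Therefore the discharge over the weir = 1.712 m^3/s.


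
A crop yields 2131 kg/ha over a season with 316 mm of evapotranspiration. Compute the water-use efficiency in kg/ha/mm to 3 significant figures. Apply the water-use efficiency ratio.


Approach: apply the water-use efficiency ratio, WUE = yield/ET.
WUE = 2131 / 316 = 6.74 kg/ha/mm
Therefore the water-use efficiency = 6.74 kg/ha/mm.


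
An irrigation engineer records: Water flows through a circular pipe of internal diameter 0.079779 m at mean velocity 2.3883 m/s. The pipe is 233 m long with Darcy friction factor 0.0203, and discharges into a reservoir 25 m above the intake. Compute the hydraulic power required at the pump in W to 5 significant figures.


Approach: apply continuity + Darcy-Weisbach + hydraulic power, Q = A*v; hf = f*(L/D)*(v^2/(2g)); H = static + hf; P = rho*g*Q*H.
Step 1 — flow rate (continuity, Q = A*v):
  A = pi*(0.079779/2)^2 = 0.004998815 m^2
  Q = 0.004998815 * 2.3883 = 0.01193867 m^3/s
Step 2 — friction head loss (Darcy-Weisbach):
  hf = 0.0203 * (233/0.079779) * (2.3883^2 / (2*9.81))
  hf = 17.23622 m
Step 3 — total head: H = 25 + 17.23622 = 42.23622 m
Step 4 — hydraulic power (P = rho*g*Q*H):
  P = 1000 * 9.81 * 0.01193867 * 42.23622 = 4946.6 W
Therefore the hydraulic power required at the pump = 4946.6 W.


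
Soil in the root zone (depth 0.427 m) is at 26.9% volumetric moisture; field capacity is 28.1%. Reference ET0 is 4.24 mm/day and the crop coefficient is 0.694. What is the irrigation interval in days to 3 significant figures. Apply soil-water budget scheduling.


Approach: apply soil-water budget scheduling, SMD = (FC-theta)/100*depth*1000; ETc = ET0*Kc; interval = SMD/ETc.
Step 1 — soil moisture deficit:
  SMD = (28.1 - 26.9)/100 * 0.427 * 1000 = 5.1240 mm
Step 2 — daily crop ET (ETc = ET0*Kc):
  ETc = 4.24 * 0.694 = 2.9426 mm/day
Step 3 — irrigation interval (SMD/ETc):
  interval = 5.1240 / 2.9426 = 1.74 days
Therefore the irrigation interval = 1.74 days.


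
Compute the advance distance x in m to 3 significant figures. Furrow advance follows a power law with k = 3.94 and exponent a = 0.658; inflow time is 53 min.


Approach: apply the power-law advance function, x = k*t^a.
x = 3.94 * 53^0.658 = 53.7 m
Therefore the advance distance x = 53.7 m.


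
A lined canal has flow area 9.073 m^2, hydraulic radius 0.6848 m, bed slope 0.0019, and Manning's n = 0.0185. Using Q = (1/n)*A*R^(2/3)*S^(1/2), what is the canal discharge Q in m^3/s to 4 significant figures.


Q = (1/0.0185) * 9.073 * 0.6848^(2/3) * 0.0019^(1/2) = 16.61 m^3/s
Therefore the canal discharge Q = 16.61 m^3/s.


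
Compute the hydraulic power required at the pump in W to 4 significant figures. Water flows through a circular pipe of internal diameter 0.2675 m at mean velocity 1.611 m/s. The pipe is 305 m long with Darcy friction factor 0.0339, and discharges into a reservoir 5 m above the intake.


Approach: apply continuity + Darcy-Weisbach + hydraulic power, Q = A*v; hf = f*(L/D)*(v^2/(2g)); H = static + hf; P = rho*g*Q*H.
Step 1 — flow rate (continuity, Q = A*v):
  A = pi*(0.2675/2)^2 = 0.0562001 m^2
  Q = 0.0562001 * 1.611 = 0.0905384 m^3/s
Step 2 — friction head loss (Darcy-Weisbach):
  hf = 0.0339 * (305/0.2675) * (1.611^2 / (2*9.81))
  hf = 5.11291 m
Step 3 — total head: H = 5 + 5.11291 = 10.1129 m
Step 4 — hydraulic power (P = rho*g*Q*H):
  P = 1000 * 9.81 * 0.0905384 * 10.1129 = 8982 W
Therefore the hydraulic power required at the pump = 8982 W.


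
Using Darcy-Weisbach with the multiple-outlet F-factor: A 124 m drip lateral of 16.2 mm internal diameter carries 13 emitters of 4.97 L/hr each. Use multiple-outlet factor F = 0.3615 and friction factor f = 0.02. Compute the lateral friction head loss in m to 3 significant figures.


Approach: apply Darcy-Weisbach with the multiple-outlet F-factor, Q = n*q/(3600*1000) m^3/s; v = Q/A; hf = F*f*(L/D)*(v^2/(2g)).
Q = 13*4.97/(3600*1000) = 1.7947e-05 m^3/s
A = pi*(16.2e-3/2)^2 = 2.0612e-04 m^2, so v = Q/A = 0.087072 m/s
hf = 0.3615*0.02*(124/0.0162)*(0.087072^2/(2*9.81)) = 0.0214 m
Therefore the lateral friction head loss = 0.0214 m.


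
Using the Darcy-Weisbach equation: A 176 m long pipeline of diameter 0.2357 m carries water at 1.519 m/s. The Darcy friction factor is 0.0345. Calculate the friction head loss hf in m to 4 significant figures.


Approach: apply the Darcy-Weisbach equation, hf = f*(L/D)*(v^2/(2g)).
hf = 0.0345 * (176/0.2357) * (1.519^2 / (2*9.81))
hf = 3.030 m
Therefore the friction head loss hf = 3.030 m.


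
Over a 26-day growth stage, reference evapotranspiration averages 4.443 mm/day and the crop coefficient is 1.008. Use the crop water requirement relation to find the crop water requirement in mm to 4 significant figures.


Approach: apply the crop water requirement relation, CWR = ET0 * Kc * days.
CWR = 4.443 * 1.008 * 26 = 116.4 mm
Therefore the crop water requirement = 116.4 mm.


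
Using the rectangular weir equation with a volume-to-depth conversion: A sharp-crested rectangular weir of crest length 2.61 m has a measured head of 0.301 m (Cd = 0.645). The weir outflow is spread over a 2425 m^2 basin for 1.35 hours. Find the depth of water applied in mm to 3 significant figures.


Approach: apply the rectangular weir equation with a volume-to-depth conversion, Q = (2/3)*Cd*L*sqrt(2g)*H^1.5; d = Q*t/A * 1000.
Step 1 — weir discharge:
  Q = (2/3)*0.645*2.61*sqrt(2*9.81)*0.301^1.5 = 0.82093 m^3/s
Step 2 — volume: V = 0.82093 * 1.35*3600 = 3989.7 m^3
Step 3 — depth: d = V/A * 1000 = 3989.7/2425 * 1000 = 1650 mm
Therefore the depth of water applied = 1650 mm.


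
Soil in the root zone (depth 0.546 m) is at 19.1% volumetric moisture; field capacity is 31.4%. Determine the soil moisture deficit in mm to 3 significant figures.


Approach: apply the soil moisture deficit relation, SMD = (FC - theta)/100 * depth * 1000.
SMD = (31.4 - 19.1)/100 * 0.546 * 1000 = 67.2 mm
Therefore the soil moisture deficit = 67.2 mm.


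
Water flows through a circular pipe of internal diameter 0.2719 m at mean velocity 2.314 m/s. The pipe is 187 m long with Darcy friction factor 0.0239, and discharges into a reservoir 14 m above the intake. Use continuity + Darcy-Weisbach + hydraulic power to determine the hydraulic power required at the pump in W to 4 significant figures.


Approach: apply continuity + Darcy-Weisbach + hydraulic power, Q = A*v; hf = f*(L/D)*(v^2/(2g)); H = static + hf; P = rho*g*Q*H.
Step 1 — flow rate (continuity, Q = A*v):
  A = pi*(0.2719/2)^2 = 0.0580642 m^2
  Q = 0.0580642 * 2.314 = 0.134361 m^3/s
Step 2 — friction head loss (Darcy-Weisbach):
  hf = 0.0239 * (187/0.2719) * (2.314^2 / (2*9.81))
  hf = 4.48599 m
Step 3 — total head: H = 14 + 4.48599 = 18.4860 m
Step 4 — hydraulic power (P = rho*g*Q*H):
  P = 1000 * 9.81 * 0.134361 * 18.4860 = 24370 W
Therefore the hydraulic power required at the pump = 24370 W.


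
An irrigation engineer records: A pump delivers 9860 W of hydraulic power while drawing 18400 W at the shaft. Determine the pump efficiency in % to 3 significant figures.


Approach: apply the efficiency ratio, eta = (P_out/P_in)*100.
eta = (9860 / 18400) * 100 = 53.6 %
Therefore the pump efficiency = 53.6 %.


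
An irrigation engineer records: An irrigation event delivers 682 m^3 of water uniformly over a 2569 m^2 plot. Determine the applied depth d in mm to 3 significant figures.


Approach: apply depth from volume over area, d = (V/A)*1000.
d = (682 / 2569) * 1000 = 265 mm
Therefore the applied depth d = 265 mm.


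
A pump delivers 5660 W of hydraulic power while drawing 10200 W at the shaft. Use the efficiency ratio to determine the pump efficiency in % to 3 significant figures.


Approach: apply the efficiency ratio, eta = (P_out/P_in)*100.
eta = (5660 / 10200) * 100 = 55.5 %
Therefore the pump efficiency = 55.5 %.


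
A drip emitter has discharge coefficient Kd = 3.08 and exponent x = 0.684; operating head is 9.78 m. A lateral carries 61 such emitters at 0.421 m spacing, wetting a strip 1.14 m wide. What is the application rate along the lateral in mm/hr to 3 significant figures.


Approach: apply the emitter equation with a lateral mass balance, q = Kd*h^x; Q = n*q; rate = Q/(n*spacing*width).
Step 1 — single emitter flow (q = Kd*h^x):
  q = 3.08 * 9.78^0.684 = 14.654 L/hr
Step 2 — total lateral flow: Q = 61 * 14.654 = 893.87 L/hr
Step 3 — wetted area: A = 61 * 0.421 * 1.14 = 29.276 m^2
Step 4 — application rate: Q/A = 893.87/29.276 = 30.5 mm/hr
Therefore the application rate along the lateral = 30.5 mm/hr.


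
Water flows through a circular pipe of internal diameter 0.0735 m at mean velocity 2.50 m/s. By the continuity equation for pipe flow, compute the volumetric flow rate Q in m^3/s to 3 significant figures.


Approach: apply the continuity equation for pipe flow, Q = A * v with A = pi*(D/2)^2.
A = pi*(0.0735/2)^2 = 0.0042429 m^2
Q = 0.0042429 * 2.50 = 0.0106 m^3/s
Therefore the volumetric flow rate Q = 0.0106 m^3/s.


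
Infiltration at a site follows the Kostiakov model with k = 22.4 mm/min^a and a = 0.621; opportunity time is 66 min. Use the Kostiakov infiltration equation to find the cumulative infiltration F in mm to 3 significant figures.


Approach: apply the Kostiakov infiltration equation, F = k*t^a.
F = 22.4 * 66^0.621 = 302 mm
Therefore the cumulative infiltration F = 302 mm.


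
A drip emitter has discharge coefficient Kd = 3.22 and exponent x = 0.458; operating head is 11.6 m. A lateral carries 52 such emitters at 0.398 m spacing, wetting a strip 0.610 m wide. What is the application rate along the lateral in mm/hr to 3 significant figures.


Approach: apply the emitter equation with a lateral mass balance, q = Kd*h^x; Q = n*q; rate = Q/(n*spacing*width).
Step 1 — single emitter flow (q = Kd*h^x):
  q = 3.22 * 11.6^0.458 = 9.8941 L/hr
Step 2 — total lateral flow: Q = 52 * 9.8941 = 514.49 L/hr
Step 3 — wetted area: A = 52 * 0.398 * 0.610 = 12.625 m^2
Step 4 — application rate: Q/A = 514.49/12.625 = 40.8 mm/hr
Therefore the application rate along the lateral = 40.8 mm/hr.


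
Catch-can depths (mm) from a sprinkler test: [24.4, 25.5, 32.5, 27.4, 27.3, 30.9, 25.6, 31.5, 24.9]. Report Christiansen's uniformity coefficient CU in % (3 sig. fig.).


Approach: apply Christiansen's uniformity coefficient, CU = (1 - mean_abs_deviation/mean)*100.
mean = 27.778 mm
mean |d_i - mean| = 2.5704 mm
CU = (1 - 2.5704/27.778)*100 = 90.7 %
Therefore Christiansen's uniformity coefficient CU = 90.7 %.


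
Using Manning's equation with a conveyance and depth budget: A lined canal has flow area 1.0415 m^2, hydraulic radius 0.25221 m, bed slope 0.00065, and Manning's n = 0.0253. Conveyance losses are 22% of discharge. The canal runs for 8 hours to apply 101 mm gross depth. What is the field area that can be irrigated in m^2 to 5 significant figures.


Approach: apply Manning's equation with a conveyance and depth budget, Q = (1/n)*A*R^(2/3)*S^(1/2); Q_field = Q*(1-loss); Area = Q_field*t/(d/1000).
Step 1 — canal discharge (Manning's equation):
  Q = (1/0.0253) * 1.0415 * 0.25221^(2/3) * 0.00065^(1/2) = 0.4189578 m^3/s
Step 2 — delivered flow: Q_field = 0.4189578*(1 - 22/100) = 0.3267871 m^3/s
Step 3 — volume delivered: V = 0.3267871 * 8*3600 = 9411.468 m^3
Step 4 — area served: A = V / (depth/1000) = 9411.468 / 0.101 = 93183 m^2
Therefore the field area that can be irrigated = 93183 m^2.


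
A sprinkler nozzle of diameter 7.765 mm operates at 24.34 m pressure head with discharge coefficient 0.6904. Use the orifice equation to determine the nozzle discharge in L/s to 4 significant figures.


Approach: apply the orifice equation, Q = Cd*A*sqrt(2*g*h), A = pi*(d/2)^2.
A = pi*(7.765e-3/2)^2 = 4.73558e-05 m^2
Q = 0.6904 * 4.73558e-05 * sqrt(2*9.81*24.34) * 1000 = 0.7145 L/s
Therefore the nozzle discharge = 0.7145 L/s.


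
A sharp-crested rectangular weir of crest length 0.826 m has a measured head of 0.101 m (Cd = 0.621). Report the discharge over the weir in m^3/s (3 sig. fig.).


Approach: apply the rectangular weir equation, Q = (2/3)*Cd*L*sqrt(2g)*H^1.5.
Q = (2/3)*0.621*0.826*sqrt(2*9.81)*0.101^1.5 = 0.0486 m^3/s
Therefore the discharge over the weir = 0.0486 m^3/s.


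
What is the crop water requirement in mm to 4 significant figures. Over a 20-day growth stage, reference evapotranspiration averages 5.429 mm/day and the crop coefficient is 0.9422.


Approach: apply the crop water requirement relation, CWR = ET0 * Kc * days.
CWR = 5.429 * 0.9422 * 20 = 102.3 mm
Therefore the crop water requirement = 102.3 mm.


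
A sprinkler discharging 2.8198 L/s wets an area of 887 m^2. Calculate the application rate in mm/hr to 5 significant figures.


Approach: apply the application rate relation, rate = (Q/A)*3600.
rate = (2.8198 / 887) * 3600 = 11.445 mm/hr
Therefore the application rate = 11.445 mm/hr.


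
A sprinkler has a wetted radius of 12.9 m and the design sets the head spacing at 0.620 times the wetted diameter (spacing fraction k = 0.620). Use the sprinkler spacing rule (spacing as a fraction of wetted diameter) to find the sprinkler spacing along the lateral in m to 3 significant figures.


Approach: apply the sprinkler spacing rule (spacing as a fraction of wetted diameter), S = k*(2*R).
S = 0.620 * (2 * 12.9) = 16.0 m
Therefore the sprinkler spacing along the lateral = 16.0 m.


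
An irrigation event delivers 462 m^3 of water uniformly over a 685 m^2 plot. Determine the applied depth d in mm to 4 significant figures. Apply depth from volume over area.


Approach: apply depth from volume over area, d = (V/A)*1000.
d = (462 / 685) * 1000 = 674.5 mm
Therefore the applied depth d = 674.5 mm.


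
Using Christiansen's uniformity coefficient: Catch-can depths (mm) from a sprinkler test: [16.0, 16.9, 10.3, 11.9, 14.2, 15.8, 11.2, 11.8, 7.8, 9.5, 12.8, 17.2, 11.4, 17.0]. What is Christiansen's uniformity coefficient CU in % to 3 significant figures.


Approach: apply Christiansen's uniformity coefficient, CU = (1 - mean_abs_deviation/mean)*100.
mean = 13.129 mm
mean |d_i - mean| = 2.6184 mm
CU = (1 - 2.6184/13.129)*100 = 80.1 %
Therefore Christiansen's uniformity coefficient CU = 80.1 %.


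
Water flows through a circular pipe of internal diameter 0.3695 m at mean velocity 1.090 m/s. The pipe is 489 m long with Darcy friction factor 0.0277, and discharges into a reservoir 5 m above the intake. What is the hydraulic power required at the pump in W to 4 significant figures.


Approach: apply continuity + Darcy-Weisbach + hydraulic power, Q = A*v; hf = f*(L/D)*(v^2/(2g)); H = static + hf; P = rho*g*Q*H.
Step 1 — flow rate (continuity, Q = A*v):
  A = pi*(0.3695/2)^2 = 0.107231 m^2
  Q = 0.107231 * 1.090 = 0.116881 m^3/s
Step 2 — friction head loss (Darcy-Weisbach):
  hf = 0.0277 * (489/0.3695) * (1.090^2 / (2*9.81))
  hf = 2.21987 m
Step 3 — total head: H = 5 + 2.21987 = 7.21987 m
Step 4 — hydraulic power (P = rho*g*Q*H):
  P = 1000 * 9.81 * 0.116881 * 7.21987 = 8278 W
Therefore the hydraulic power required at the pump = 8278 W.


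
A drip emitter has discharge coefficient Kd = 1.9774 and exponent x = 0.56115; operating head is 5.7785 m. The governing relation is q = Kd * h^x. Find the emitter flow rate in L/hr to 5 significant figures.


q = 1.9774 * 5.7785^0.56115 = 5.2916 L/hr
Therefore the emitter flow rate = 5.2916 L/hr.


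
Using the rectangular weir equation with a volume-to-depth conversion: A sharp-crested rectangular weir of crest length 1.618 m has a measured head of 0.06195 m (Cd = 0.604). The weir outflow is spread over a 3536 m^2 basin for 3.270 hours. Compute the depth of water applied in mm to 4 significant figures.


Approach: apply the rectangular weir equation with a volume-to-depth conversion, Q = (2/3)*Cd*L*sqrt(2g)*H^1.5; d = Q*t/A * 1000.
Step 1 — weir discharge:
  Q = (2/3)*0.604*1.618*sqrt(2*9.81)*0.06195^1.5 = 0.0444975 m^3/s
Step 2 — volume: V = 0.0444975 * 3.270*3600 = 523.825 m^3
Step 3 — depth: d = V/A * 1000 = 523.825/3536 * 1000 = 148.1 mm
Therefore the depth of water applied = 148.1 mm.


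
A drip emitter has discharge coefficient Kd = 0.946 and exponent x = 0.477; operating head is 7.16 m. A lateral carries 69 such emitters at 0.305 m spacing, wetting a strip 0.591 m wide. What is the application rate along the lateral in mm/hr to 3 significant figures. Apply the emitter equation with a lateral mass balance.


Approach: apply the emitter equation with a lateral mass balance, q = Kd*h^x; Q = n*q; rate = Q/(n*spacing*width).
Step 1 — single emitter flow (q = Kd*h^x):
  q = 0.946 * 7.16^0.477 = 2.4193 L/hr
Step 2 — total lateral flow: Q = 69 * 2.4193 = 166.93 L/hr
Step 3 — wetted area: A = 69 * 0.305 * 0.591 = 12.438 m^2
Step 4 — application rate: Q/A = 166.93/12.438 = 13.4 mm/hr
Therefore the application rate along the lateral = 13.4 mm/hr.


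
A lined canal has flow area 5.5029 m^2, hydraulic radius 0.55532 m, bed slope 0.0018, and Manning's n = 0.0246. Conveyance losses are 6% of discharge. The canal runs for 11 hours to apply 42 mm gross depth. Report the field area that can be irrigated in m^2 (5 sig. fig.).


Approach: apply Manning's equation with a conveyance and depth budget, Q = (1/n)*A*R^(2/3)*S^(1/2); Q_field = Q*(1-loss); Area = Q_field*t/(d/1000).
Step 1 — canal discharge (Manning's equation):
  Q = (1/0.0246) * 5.5029 * 0.55532^(2/3) * 0.0018^(1/2) = 6.411923 m^3/s
Step 2 — delivered flow: Q_field = 6.411923*(1 - 6/100) = 6.027208 m^3/s
Step 3 — volume delivered: V = 6.027208 * 11*3600 = 238677.4 m^3
Step 4 — area served: A = V / (depth/1000) = 238677.4 / 0.042 = 5682800 m^2
Therefore the field area that can be irrigated = 5682800 m^2.


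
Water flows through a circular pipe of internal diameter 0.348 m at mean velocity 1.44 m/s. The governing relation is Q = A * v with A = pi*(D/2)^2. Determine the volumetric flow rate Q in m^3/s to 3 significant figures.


A = pi*(0.348/2)^2 = 0.095115 m^2
Q = 0.095115 * 1.44 = 0.137 m^3/s
Therefore the volumetric flow rate Q = 0.137 m^3/s.


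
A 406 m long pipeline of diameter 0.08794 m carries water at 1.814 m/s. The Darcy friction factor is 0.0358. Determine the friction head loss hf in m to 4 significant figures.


Approach: apply the Darcy-Weisbach equation, hf = f*(L/D)*(v^2/(2g)).
hf = 0.0358 * (406/0.08794) * (1.814^2 / (2*9.81))
hf = 27.72 m
Therefore the friction head loss hf = 27.72 m.


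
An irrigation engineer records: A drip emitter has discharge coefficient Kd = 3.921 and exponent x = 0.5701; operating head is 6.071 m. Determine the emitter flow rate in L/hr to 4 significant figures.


Approach: apply the emitter characteristic equation, q = Kd * h^x.
q = 3.921 * 6.071^0.5701 = 10.96 L/hr
Therefore the emitter flow rate = 10.96 L/hr.


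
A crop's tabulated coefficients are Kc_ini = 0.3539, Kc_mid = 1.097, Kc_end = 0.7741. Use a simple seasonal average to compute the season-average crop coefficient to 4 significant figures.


Approach: apply a simple seasonal average, Kc_avg = (Kc_ini + Kc_mid + Kc_end)/3.
Kc_avg = (0.3539 + 1.097 + 0.7741)/3 = 0.7417
Therefore the season-average crop coefficient = 0.7417.


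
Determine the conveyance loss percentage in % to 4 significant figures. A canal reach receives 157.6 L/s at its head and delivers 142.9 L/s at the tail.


Approach: apply the conveyance loss ratio, loss% = ((Q_head - Q_tail)/Q_head)*100.
loss = ((157.6 - 142.9)/157.6)*100 = 9.327 %
Therefore the conveyance loss percentage = 9.327 %.


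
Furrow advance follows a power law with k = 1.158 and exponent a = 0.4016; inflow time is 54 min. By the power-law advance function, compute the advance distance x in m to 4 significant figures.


Approach: apply the power-law advance function, x = k*t^a.
x = 1.158 * 54^0.4016 = 5.747 m
Therefore the advance distance x = 5.747 m.


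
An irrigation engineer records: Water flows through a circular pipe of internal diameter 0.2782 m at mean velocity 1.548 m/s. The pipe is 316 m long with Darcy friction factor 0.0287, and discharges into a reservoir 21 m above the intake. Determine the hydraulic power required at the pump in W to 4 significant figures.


Approach: apply continuity + Darcy-Weisbach + hydraulic power, Q = A*v; hf = f*(L/D)*(v^2/(2g)); H = static + hf; P = rho*g*Q*H.
Step 1 — flow rate (continuity, Q = A*v):
  A = pi*(0.2782/2)^2 = 0.0607861 m^2
  Q = 0.0607861 * 1.548 = 0.0940969 m^3/s
Step 2 — friction head loss (Darcy-Weisbach):
  hf = 0.0287 * (316/0.2782) * (1.548^2 / (2*9.81))
  hf = 3.98157 m
Step 3 — total head: H = 21 + 3.98157 = 24.9816 m
Step 4 — hydraulic power (P = rho*g*Q*H):
  P = 1000 * 9.81 * 0.0940969 * 24.9816 = 23060 W
Therefore the hydraulic power required at the pump = 23060 W.


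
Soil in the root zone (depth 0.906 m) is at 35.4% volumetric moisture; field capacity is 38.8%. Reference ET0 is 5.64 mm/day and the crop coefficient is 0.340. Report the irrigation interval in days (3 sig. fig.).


Approach: apply soil-water budget scheduling, SMD = (FC-theta)/100*depth*1000; ETc = ET0*Kc; interval = SMD/ETc.
Step 1 — soil moisture deficit:
  SMD = (38.8 - 35.4)/100 * 0.906 * 1000 = 30.804 mm
Step 2 — daily crop ET (ETc = ET0*Kc):
  ETc = 5.64 * 0.340 = 1.9176 mm/day
Step 3 — irrigation interval (SMD/ETc):
  interval = 30.804 / 1.9176 = 16.1 days
Therefore the irrigation interval = 16.1 days.


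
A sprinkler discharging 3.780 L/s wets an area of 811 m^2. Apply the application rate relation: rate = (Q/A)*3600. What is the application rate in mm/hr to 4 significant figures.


rate = (3.780 / 811) * 3600 = 16.78 mm/hr
Therefore the application rate = 16.78 mm/hr.


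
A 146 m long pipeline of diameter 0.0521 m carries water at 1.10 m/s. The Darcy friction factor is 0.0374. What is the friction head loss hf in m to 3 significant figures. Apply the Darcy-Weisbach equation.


Approach: apply the Darcy-Weisbach equation, hf = f*(L/D)*(v^2/(2g)).
hf = 0.0374 * (146/0.0521) * (1.10^2 / (2*9.81))
hf = 6.46 m
Therefore the friction head loss hf = 6.46 m.


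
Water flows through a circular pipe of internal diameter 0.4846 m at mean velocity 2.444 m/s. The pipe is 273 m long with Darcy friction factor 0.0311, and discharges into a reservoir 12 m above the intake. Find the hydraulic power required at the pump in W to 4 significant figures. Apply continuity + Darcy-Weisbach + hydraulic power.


Approach: apply continuity + Darcy-Weisbach + hydraulic power, Q = A*v; hf = f*(L/D)*(v^2/(2g)); H = static + hf; P = rho*g*Q*H.
Step 1 — flow rate (continuity, Q = A*v):
  A = pi*(0.4846/2)^2 = 0.184441 m^2
  Q = 0.184441 * 2.444 = 0.450773 m^3/s
Step 2 — friction head loss (Darcy-Weisbach):
  hf = 0.0311 * (273/0.4846) * (2.444^2 / (2*9.81))
  hf = 5.33388 m
Step 3 — total head: H = 12 + 5.33388 = 17.3339 m
Step 4 — hydraulic power (P = rho*g*Q*H):
  P = 1000 * 9.81 * 0.450773 * 17.3339 = 76650 W
Therefore the hydraulic power required at the pump = 76650 W.


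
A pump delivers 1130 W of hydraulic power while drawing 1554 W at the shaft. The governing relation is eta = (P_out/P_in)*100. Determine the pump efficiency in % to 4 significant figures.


eta = (1130 / 1554) * 100 = 72.72 %
Therefore the pump efficiency = 72.72 %.


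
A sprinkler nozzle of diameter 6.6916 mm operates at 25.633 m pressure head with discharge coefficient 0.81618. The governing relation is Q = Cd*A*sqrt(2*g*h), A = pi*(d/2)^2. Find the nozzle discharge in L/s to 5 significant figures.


A = pi*(6.6916e-3/2)^2 = 3.516817e-05 m^2
Q = 0.81618 * 3.516817e-05 * sqrt(2*9.81*25.633) * 1000 = 0.64370 L/s
Therefore the nozzle discharge = 0.64370 L/s.


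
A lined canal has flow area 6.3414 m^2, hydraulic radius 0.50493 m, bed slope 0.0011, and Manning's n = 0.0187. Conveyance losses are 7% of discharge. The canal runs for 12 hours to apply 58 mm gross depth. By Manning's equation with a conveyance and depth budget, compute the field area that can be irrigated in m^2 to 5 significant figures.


Approach: apply Manning's equation with a conveyance and depth budget, Q = (1/n)*A*R^(2/3)*S^(1/2); Q_field = Q*(1-loss); Area = Q_field*t/(d/1000).
Step 1 — canal discharge (Manning's equation):
  Q = (1/0.0187) * 6.3414 * 0.50493^(2/3) * 0.0011^(1/2) = 7.131715 m^3/s
Step 2 — delivered flow: Q_field = 7.131715*(1 - 7/100) = 6.632495 m^3/s
Step 3 — volume delivered: V = 6.632495 * 12*3600 = 286523.8 m^3
Step 4 — area served: A = V / (depth/1000) = 286523.8 / 0.058 = 4940100 m^2
Therefore the field area that can be irrigated = 4940100 m^2.


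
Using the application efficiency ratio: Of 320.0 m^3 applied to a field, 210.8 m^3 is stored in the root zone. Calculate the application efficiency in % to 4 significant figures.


Approach: apply the application efficiency ratio, Ea = (stored/applied)*100.
Ea = (210.8/320.0)*100 = 65.88 %
Therefore the application efficiency = 65.88 %.
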